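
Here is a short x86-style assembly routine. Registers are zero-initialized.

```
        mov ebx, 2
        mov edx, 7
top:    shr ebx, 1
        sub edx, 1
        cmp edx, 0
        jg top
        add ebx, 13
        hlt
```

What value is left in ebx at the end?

13

after mov ebx, 2: ebx=2
after mov edx, 7: edx=7
after shr ebx, 1: ebx=2>>1=1
after sub edx, 1: edx=7-1=6
cmp edx, 0  (cmp 6,0)
jg top: taken
after shr ebx, 1: ebx=1>>1=0
after sub edx, 1: edx=6-1=5
cmp edx, 0  (cmp 5,0)
jg top: taken
after shr ebx, 1: ebx=0>>1=0
after sub edx, 1: edx=5-1=4
cmp edx, 0  (cmp 4,0)
jg top: taken
after shr ebx, 1: ebx=0>>1=0
after sub edx, 1: edx=4-1=3
cmp edx, 0  (cmp 3,0)
jg top: taken
after shr ebx, 1: ebx=0>>1=0
after sub edx, 1: edx=3-1=2
cmp edx, 0  (cmp 2,0)
jg top: taken
after shr ebx, 1: ebx=0>>1=0
after sub edx, 1: edx=2-1=1
cmp edx, 0  (cmp 1,0)
jg top: taken
after shr ebx, 1: ebx=0>>1=0
after sub edx, 1: edx=1-1=0
cmp edx, 0  (cmp 0,0)
jg top: not taken
after add ebx, 13: ebx=0+13=13
halt.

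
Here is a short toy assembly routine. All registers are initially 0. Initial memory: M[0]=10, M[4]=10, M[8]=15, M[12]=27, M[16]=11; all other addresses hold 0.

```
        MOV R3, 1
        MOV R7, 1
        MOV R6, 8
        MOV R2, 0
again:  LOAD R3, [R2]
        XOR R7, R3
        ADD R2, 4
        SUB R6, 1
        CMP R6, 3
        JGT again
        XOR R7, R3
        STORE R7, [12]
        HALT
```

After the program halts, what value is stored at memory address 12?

21

MOV R3, 1 → R3=1
MOV R7, 1 → R7=1
MOV R6, 8 → R6=8
MOV R2, 0 → R2=0
LOAD R3, [R2] → R3=M[0]=10
XOR R7, R3 → R7=1^10=11
ADD R2, 4 → R2=0+4=4
SUB R6, 1 → R6=8-1=7
CMP R6, 3  (cmp 7,3)
JGT again: taken
LOAD R3, [R2] → R3=M[4]=10
XOR R7, R3 → R7=11^10=1
ADD R2, 4 → R2=4+4=8
SUB R6, 1 → R6=7-1=6
CMP R6, 3  (cmp 6,3)
JGT again: taken
LOAD R3, [R2] → R3=M[8]=15
XOR R7, R3 → R7=1^15=14
ADD R2, 4 → R2=8+4=12
SUB R6, 1 → R6=6-1=5
CMP R6, 3  (cmp 5,3)
JGT again: taken
LOAD R3, [R2] → R3=M[12]=27
XOR R7, R3 → R7=14^27=21
ADD R2, 4 → R2=12+4=16
SUB R6, 1 → R6=5-1=4
CMP R6, 3  (cmp 4,3)
JGT again: taken
LOAD R3, [R2] → R3=M[16]=11
XOR R7, R3 → R7=21^11=30
ADD R2, 4 → R2=16+4=20
SUB R6, 1 → R6=4-1=3
CMP R6, 3  (cmp 3,3)
JGT again: not taken
XOR R7, R3 → R7=30^11=21
STORE R7, [12] → M[12]=21
halt.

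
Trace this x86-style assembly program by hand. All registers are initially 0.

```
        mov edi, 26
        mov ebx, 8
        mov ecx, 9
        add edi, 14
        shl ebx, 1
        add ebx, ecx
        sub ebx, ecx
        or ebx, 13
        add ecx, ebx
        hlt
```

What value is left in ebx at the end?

edi=26
ebx=8
ecx=9
edi=26+14=40
ebx=8<<1=16
ebx=16+9=25
ebx=25-9=16
ebx=16|13=29
ecx=9+29=38
halt.

29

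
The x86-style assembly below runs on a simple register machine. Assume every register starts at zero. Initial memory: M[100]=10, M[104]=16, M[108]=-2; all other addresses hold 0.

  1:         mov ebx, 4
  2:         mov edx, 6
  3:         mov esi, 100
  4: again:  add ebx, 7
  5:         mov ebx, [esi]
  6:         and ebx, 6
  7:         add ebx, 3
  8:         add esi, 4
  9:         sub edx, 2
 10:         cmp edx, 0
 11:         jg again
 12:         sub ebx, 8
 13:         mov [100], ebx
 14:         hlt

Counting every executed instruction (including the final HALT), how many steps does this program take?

ebx=4
edx=6
esi=100
ebx=4+7=11
ebx=M[100]=10
ebx=10&6=2
ebx=2+3=5
esi=100+4=104
edx=6-2=4
cmp edx, 0  (cmp 4,0)
jg again: taken
ebx=5+7=12
ebx=M[104]=16
ebx=16&6=0
ebx=0+3=3
esi=104+4=108
edx=4-2=2
cmp edx, 0  (cmp 2,0)
jg again: taken
ebx=3+7=10
ebx=M[108]=-2
ebx=(-2)&6=6
ebx=6+3=9
esi=108+4=112
edx=2-2=0
cmp edx, 0  (cmp 0,0)
jg again: not taken
ebx=9-8=1
mov [100], ebx → M[100]=1
halt.
Total executed instructions: 30.

30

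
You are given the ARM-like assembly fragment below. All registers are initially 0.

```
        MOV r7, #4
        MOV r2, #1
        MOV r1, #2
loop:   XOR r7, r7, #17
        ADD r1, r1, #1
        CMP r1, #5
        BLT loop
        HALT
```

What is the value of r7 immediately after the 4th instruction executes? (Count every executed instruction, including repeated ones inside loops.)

21

after MOV r7, #4: r7=4
after MOV r2, #1: r2=1
after MOV r1, #2: r1=2
after XOR r7, r7, #17: r7=4^17=21
After step 4: r7 = 21.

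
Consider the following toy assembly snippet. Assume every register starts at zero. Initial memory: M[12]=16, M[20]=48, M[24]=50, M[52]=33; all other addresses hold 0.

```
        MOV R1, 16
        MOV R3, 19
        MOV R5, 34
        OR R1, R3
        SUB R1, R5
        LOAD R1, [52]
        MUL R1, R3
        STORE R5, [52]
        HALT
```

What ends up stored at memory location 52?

R1=16
R3=19
R5=34
R1=16|19=19
R1=19-34=-15
R1=M[52]=33
R1=33*19=627
STORE R5, [52] → M[52]=34
halt.

34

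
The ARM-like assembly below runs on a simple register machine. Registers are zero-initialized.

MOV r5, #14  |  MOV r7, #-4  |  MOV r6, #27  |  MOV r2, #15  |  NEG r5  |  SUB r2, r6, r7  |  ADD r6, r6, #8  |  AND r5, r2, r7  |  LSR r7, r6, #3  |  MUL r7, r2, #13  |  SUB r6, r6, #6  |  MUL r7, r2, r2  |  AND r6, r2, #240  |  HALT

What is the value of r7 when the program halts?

961

r5=14
r7=-4
r6=27
r2=15
r5=-(14)=-14
r2=27-(-4)=31
r6=27+8=35
r5=31&(-4)=28
r7=35>>3=4
r7=31*13=403
r6=35-6=29
r7=31*31=961
r6=31&240=16
halt.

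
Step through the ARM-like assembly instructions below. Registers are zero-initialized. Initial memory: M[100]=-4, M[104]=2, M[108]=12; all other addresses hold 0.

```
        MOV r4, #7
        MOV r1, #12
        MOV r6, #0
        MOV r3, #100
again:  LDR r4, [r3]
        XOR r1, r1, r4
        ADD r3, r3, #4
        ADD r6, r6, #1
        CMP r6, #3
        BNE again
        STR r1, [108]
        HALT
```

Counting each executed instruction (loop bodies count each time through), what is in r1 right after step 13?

MOV r4, #7 → r4=7
MOV r1, #12 → r1=12
MOV r6, #0 → r6=0
MOV r3, #100 → r3=100
LDR r4, [r3] → r4=M[100]=-4
XOR r1, r1, r4 → r1=12^(-4)=-16
ADD r3, r3, #4 → r3=100+4=104
ADD r6, r6, #1 → r6=0+1=1
CMP r6, #3  (cmp 1,3)
BNE again: taken
LDR r4, [r3] → r4=M[104]=2
XOR r1, r1, r4 → r1=(-16)^2=-14
ADD r3, r3, #4 → r3=104+4=108
After step 13: r1 = -14.

-14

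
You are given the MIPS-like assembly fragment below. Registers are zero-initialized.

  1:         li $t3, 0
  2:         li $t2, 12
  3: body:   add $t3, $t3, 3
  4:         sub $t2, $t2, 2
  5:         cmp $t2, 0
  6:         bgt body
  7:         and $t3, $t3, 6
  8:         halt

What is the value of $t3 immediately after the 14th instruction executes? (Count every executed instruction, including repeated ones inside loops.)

9

after li $t3, 0: $t3=0
after li $t2, 12: $t2=12
after add $t3, $t3, 3: $t3=0+3=3
after sub $t2, $t2, 2: $t2=12-2=10
cmp $t2, 0  (cmp 10,0)
bgt body: taken
after add $t3, $t3, 3: $t3=3+3=6
after sub $t2, $t2, 2: $t2=10-2=8
cmp $t2, 0  (cmp 8,0)
bgt body: taken
after add $t3, $t3, 3: $t3=6+3=9
after sub $t2, $t2, 2: $t2=8-2=6
cmp $t2, 0  (cmp 6,0)
bgt body: taken
After step 14: $t3 = 9.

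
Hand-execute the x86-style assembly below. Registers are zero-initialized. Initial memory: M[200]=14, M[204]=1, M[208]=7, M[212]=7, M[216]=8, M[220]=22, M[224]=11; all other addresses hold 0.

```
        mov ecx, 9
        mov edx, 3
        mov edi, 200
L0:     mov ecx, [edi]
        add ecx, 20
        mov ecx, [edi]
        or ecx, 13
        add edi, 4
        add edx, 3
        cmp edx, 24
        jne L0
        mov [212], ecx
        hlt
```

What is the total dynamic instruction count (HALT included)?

mov ecx, 9 → ecx=9
mov edx, 3 → edx=3
mov edi, 200 → edi=200
mov ecx, [edi] → ecx=M[200]=14
add ecx, 20 → ecx=14+20=34
mov ecx, [edi] → ecx=M[200]=14
or ecx, 13 → ecx=14|13=15
add edi, 4 → edi=200+4=204
add edx, 3 → edx=3+3=6
cmp edx, 24  (cmp 6,24)
jne L0: taken
mov ecx, [edi] → ecx=M[204]=1
add ecx, 20 → ecx=1+20=21
mov ecx, [edi] → ecx=M[204]=1
or ecx, 13 → ecx=1|13=13
add edi, 4 → edi=204+4=208
add edx, 3 → edx=6+3=9
cmp edx, 24  (cmp 9,24)
jne L0: taken
mov ecx, [edi] → ecx=M[208]=7
add ecx, 20 → ecx=7+20=27
mov ecx, [edi] → ecx=M[208]=7
or ecx, 13 → ecx=7|13=15
add edi, 4 → edi=208+4=212
add edx, 3 → edx=9+3=12
cmp edx, 24  (cmp 12,24)
jne L0: taken
mov ecx, [edi] → ecx=M[212]=7
add ecx, 20 → ecx=7+20=27
mov ecx, [edi] → ecx=M[212]=7
or ecx, 13 → ecx=7|13=15
add edi, 4 → edi=212+4=216
add edx, 3 → edx=12+3=15
cmp edx, 24  (cmp 15,24)
jne L0: taken
mov ecx, [edi] → ecx=M[216]=8
add ecx, 20 → ecx=8+20=28
mov ecx, [edi] → ecx=M[216]=8
or ecx, 13 → ecx=8|13=13
add edi, 4 → edi=216+4=220
add edx, 3 → edx=15+3=18
cmp edx, 24  (cmp 18,24)
jne L0: taken
mov ecx, [edi] → ecx=M[220]=22
add ecx, 20 → ecx=22+20=42
mov ecx, [edi] → ecx=M[220]=22
or ecx, 13 → ecx=22|13=31
add edi, 4 → edi=220+4=224
add edx, 3 → edx=18+3=21
cmp edx, 24  (cmp 21,24)
jne L0: taken
mov ecx, [edi] → ecx=M[224]=11
add ecx, 20 → ecx=11+20=31
mov ecx, [edi] → ecx=M[224]=11
or ecx, 13 → ecx=11|13=15
add edi, 4 → edi=224+4=228
add edx, 3 → edx=21+3=24
cmp edx, 24  (cmp 24,24)
jne L0: not taken
mov [212], ecx → M[212]=15
halt.
Total executed instructions: 61.

61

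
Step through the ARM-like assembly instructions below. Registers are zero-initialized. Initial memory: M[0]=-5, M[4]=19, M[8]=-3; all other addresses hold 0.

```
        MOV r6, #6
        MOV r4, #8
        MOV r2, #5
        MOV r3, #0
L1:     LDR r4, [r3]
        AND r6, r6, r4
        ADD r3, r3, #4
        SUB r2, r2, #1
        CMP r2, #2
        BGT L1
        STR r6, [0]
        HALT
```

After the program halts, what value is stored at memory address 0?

0

after MOV r6, #6: r6=6
after MOV r4, #8: r4=8
after MOV r2, #5: r2=5
after MOV r3, #0: r3=0
after LDR r4, [r3]: r4=M[0]=-5
after AND r6, r6, r4: r6=6&(-5)=2
after ADD r3, r3, #4: r3=0+4=4
after SUB r2, r2, #1: r2=5-1=4
CMP r2, #2  (cmp 4,2)
BGT L1: taken
after LDR r4, [r3]: r4=M[4]=19
after AND r6, r6, r4: r6=2&19=2
after ADD r3, r3, #4: r3=4+4=8
after SUB r2, r2, #1: r2=4-1=3
CMP r2, #2  (cmp 3,2)
BGT L1: taken
after LDR r4, [r3]: r4=M[8]=-3
after AND r6, r6, r4: r6=2&(-3)=0
after ADD r3, r3, #4: r3=8+4=12
after SUB r2, r2, #1: r2=3-1=2
CMP r2, #2  (cmp 2,2)
BGT L1: not taken
STR r6, [0] → M[0]=0
halt.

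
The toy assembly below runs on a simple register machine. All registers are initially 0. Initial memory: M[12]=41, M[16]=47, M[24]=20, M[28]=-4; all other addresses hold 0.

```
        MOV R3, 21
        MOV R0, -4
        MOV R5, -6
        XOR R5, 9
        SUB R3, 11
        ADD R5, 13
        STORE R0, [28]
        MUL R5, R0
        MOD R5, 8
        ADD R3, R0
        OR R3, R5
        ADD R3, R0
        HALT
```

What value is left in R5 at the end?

after MOV R3, 21: R3=21
after MOV R0, -4: R0=-4
after MOV R5, -6: R5=-6
after XOR R5, 9: R5=(-6)^9=-13
after SUB R3, 11: R3=21-11=10
after ADD R5, 13: R5=(-13)+13=0
STORE R0, [28] → M[28]=-4
after MUL R5, R0: R5=0*(-4)=0
after MOD R5, 8: R5=0%8=0
after ADD R3, R0: R3=10+(-4)=6
after OR R3, R5: R3=6|0=6
after ADD R3, R0: R3=6+(-4)=2
halt.

0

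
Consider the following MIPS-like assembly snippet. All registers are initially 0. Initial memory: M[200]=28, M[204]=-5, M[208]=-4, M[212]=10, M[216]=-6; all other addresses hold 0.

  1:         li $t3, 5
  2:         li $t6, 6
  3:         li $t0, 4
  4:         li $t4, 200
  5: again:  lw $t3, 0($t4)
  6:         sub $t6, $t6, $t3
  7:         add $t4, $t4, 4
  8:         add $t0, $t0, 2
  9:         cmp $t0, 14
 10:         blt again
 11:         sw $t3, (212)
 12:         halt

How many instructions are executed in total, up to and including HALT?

li $t3, 5 → $t3=5
li $t6, 6 → $t6=6
li $t0, 4 → $t0=4
li $t4, 200 → $t4=200
lw $t3, 0($t4) → $t3=M[200]=28
sub $t6, $t6, $t3 → $t6=6-28=-22
add $t4, $t4, 4 → $t4=200+4=204
add $t0, $t0, 2 → $t0=4+2=6
cmp $t0, 14  (cmp 6,14)
blt again: taken
lw $t3, 0($t4) → $t3=M[204]=-5
sub $t6, $t6, $t3 → $t6=(-22)-(-5)=-17
add $t4, $t4, 4 → $t4=204+4=208
add $t0, $t0, 2 → $t0=6+2=8
cmp $t0, 14  (cmp 8,14)
blt again: taken
lw $t3, 0($t4) → $t3=M[208]=-4
sub $t6, $t6, $t3 → $t6=(-17)-(-4)=-13
add $t4, $t4, 4 → $t4=208+4=212
add $t0, $t0, 2 → $t0=8+2=10
cmp $t0, 14  (cmp 10,14)
blt again: taken
lw $t3, 0($t4) → $t3=M[212]=10
sub $t6, $t6, $t3 → $t6=(-13)-10=-23
add $t4, $t4, 4 → $t4=212+4=216
add $t0, $t0, 2 → $t0=10+2=12
cmp $t0, 14  (cmp 12,14)
blt again: taken
lw $t3, 0($t4) → $t3=M[216]=-6
sub $t6, $t6, $t3 → $t6=(-23)-(-6)=-17
add $t4, $t4, 4 → $t4=216+4=220
add $t0, $t0, 2 → $t0=12+2=14
cmp $t0, 14  (cmp 14,14)
blt again: not taken
sw $t3, (212) → M[212]=-6
halt.
Total executed instructions: 36.

36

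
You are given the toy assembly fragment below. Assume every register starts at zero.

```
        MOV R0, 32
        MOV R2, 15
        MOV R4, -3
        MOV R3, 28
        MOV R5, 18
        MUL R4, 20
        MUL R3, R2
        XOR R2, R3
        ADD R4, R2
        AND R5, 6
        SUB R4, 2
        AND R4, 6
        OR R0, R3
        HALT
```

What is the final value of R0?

420

R0=32
R2=15
R4=-3
R3=28
R5=18
R4=(-3)*20=-60
R3=28*15=420
R2=15^420=427
R4=(-60)+427=367
R5=18&6=2
R4=367-2=365
R4=365&6=4
R0=32|420=420
halt.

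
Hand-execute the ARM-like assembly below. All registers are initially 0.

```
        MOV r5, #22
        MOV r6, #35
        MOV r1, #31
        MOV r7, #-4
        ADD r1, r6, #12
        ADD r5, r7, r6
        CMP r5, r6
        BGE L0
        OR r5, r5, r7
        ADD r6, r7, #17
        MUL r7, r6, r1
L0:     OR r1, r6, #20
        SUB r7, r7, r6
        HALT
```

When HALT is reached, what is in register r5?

r5=22
r6=35
r1=31
r7=-4
r1=35+12=47
r5=(-4)+35=31
CMP r5, r6  (cmp 31,35)
BGE L0: not taken
r5=31|(-4)=-1
r6=(-4)+17=13
r7=13*47=611
r1=13|20=29
r7=611-13=598
halt.

-1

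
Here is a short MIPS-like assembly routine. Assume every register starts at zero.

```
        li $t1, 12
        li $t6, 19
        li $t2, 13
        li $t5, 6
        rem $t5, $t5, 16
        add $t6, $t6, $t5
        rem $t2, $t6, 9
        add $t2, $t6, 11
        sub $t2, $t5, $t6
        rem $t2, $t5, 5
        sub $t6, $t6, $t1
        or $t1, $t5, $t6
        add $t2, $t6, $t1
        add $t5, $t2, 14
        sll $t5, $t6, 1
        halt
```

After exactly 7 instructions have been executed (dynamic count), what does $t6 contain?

after li $t1, 12: $t1=12
after li $t6, 19: $t6=19
after li $t2, 13: $t2=13
after li $t5, 6: $t5=6
after rem $t5, $t5, 16: $t5=6%16=6
after add $t6, $t6, $t5: $t6=19+6=25
after rem $t2, $t6, 9: $t2=25%9=7
After step 7: $t6 = 25.

25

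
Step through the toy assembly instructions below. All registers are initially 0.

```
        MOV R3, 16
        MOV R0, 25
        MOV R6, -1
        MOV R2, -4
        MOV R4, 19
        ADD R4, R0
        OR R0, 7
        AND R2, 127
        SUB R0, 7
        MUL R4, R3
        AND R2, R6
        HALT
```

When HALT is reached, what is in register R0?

after MOV R3, 16: R3=16
after MOV R0, 25: R0=25
after MOV R6, -1: R6=-1
after MOV R2, -4: R2=-4
after MOV R4, 19: R4=19
after ADD R4, R0: R4=19+25=44
after OR R0, 7: R0=25|7=31
after AND R2, 127: R2=(-4)&127=124
after SUB R0, 7: R0=31-7=24
after MUL R4, R3: R4=44*16=704
after AND R2, R6: R2=124&(-1)=124
halt.

24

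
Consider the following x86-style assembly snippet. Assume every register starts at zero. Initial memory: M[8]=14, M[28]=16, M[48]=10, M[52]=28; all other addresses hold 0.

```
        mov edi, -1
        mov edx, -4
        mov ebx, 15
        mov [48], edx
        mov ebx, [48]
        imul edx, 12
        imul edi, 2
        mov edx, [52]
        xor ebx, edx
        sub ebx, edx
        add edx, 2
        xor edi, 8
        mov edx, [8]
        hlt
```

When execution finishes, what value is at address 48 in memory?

mov edi, -1 → edi=-1
mov edx, -4 → edx=-4
mov ebx, 15 → ebx=15
mov [48], edx → M[48]=-4
mov ebx, [48] → ebx=M[48]=-4
imul edx, 12 → edx=(-4)*12=-48
imul edi, 2 → edi=(-1)*2=-2
mov edx, [52] → edx=M[52]=28
xor ebx, edx → ebx=(-4)^28=-32
sub ebx, edx → ebx=(-32)-28=-60
add edx, 2 → edx=28+2=30
xor edi, 8 → edi=(-2)^8=-10
mov edx, [8] → edx=M[8]=14
halt.

-4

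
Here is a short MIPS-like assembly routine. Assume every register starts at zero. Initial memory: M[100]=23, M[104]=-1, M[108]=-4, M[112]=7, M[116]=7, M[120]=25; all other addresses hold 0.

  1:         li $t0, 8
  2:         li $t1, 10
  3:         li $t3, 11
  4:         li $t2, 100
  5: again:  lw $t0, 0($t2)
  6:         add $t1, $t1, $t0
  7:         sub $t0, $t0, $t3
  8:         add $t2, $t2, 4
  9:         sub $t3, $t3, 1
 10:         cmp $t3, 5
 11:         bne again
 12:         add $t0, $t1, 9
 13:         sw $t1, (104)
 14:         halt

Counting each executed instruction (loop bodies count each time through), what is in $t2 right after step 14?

104

$t0=8
$t1=10
$t3=11
$t2=100
$t0=M[100]=23
$t1=10+23=33
$t0=23-11=12
$t2=100+4=104
$t3=11-1=10
cmp $t3, 5  (cmp 10,5)
bne again: taken
$t0=M[104]=-1
$t1=33+(-1)=32
$t0=(-1)-10=-11
After step 14: $t2 = 104.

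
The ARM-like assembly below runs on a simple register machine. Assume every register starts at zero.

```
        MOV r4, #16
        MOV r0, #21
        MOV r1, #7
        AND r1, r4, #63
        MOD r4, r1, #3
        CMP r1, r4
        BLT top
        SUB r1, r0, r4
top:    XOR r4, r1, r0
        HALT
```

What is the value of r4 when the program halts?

1

after MOV r4, #16: r4=16
after MOV r0, #21: r0=21
after MOV r1, #7: r1=7
after AND r1, r4, #63: r1=16&63=16
after MOD r4, r1, #3: r4=16%3=1
CMP r1, r4  (cmp 16,1)
BLT top: not taken
after SUB r1, r0, r4: r1=21-1=20
after XOR r4, r1, r0: r4=20^21=1
halt.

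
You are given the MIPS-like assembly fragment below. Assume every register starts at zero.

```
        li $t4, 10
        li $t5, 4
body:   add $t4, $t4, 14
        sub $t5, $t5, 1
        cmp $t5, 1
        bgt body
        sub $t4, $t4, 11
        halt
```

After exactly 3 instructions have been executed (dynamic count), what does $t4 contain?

24

li $t4, 10 → $t4=10
li $t5, 4 → $t5=4
add $t4, $t4, 14 → $t4=10+14=24
After step 3: $t4 = 24.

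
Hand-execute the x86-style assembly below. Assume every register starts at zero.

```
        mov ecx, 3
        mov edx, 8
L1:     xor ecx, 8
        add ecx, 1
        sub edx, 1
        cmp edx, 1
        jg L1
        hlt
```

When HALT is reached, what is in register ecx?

18

ecx=3
edx=8
ecx=3^8=11
ecx=11+1=12
edx=8-1=7
cmp edx, 1  (cmp 7,1)
jg L1: taken
ecx=12^8=4
ecx=4+1=5
edx=7-1=6
cmp edx, 1  (cmp 6,1)
jg L1: taken
ecx=5^8=13
ecx=13+1=14
edx=6-1=5
cmp edx, 1  (cmp 5,1)
jg L1: taken
ecx=14^8=6
ecx=6+1=7
edx=5-1=4
cmp edx, 1  (cmp 4,1)
jg L1: taken
ecx=7^8=15
ecx=15+1=16
edx=4-1=3
cmp edx, 1  (cmp 3,1)
jg L1: taken
ecx=16^8=24
ecx=24+1=25
edx=3-1=2
cmp edx, 1  (cmp 2,1)
jg L1: taken
ecx=25^8=17
ecx=17+1=18
edx=2-1=1
cmp edx, 1  (cmp 1,1)
jg L1: not taken
halt.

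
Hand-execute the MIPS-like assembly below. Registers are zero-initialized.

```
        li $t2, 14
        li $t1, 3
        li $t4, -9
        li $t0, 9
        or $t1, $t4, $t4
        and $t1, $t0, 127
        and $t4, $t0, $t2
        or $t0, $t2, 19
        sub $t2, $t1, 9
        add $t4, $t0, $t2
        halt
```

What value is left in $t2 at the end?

0

li $t2, 14 → $t2=14
li $t1, 3 → $t1=3
li $t4, -9 → $t4=-9
li $t0, 9 → $t0=9
or $t1, $t4, $t4 → $t1=(-9)|(-9)=-9
and $t1, $t0, 127 → $t1=9&127=9
and $t4, $t0, $t2 → $t4=9&14=8
or $t0, $t2, 19 → $t0=14|19=31
sub $t2, $t1, 9 → $t2=9-9=0
add $t4, $t0, $t2 → $t4=31+0=31
halt.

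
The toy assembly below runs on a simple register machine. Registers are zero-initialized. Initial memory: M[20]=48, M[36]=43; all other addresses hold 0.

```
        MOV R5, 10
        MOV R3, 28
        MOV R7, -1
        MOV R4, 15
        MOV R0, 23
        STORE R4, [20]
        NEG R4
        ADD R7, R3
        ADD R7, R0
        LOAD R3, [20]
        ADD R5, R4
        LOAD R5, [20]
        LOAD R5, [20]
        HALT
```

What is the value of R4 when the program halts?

R5=10
R3=28
R7=-1
R4=15
R0=23
STORE R4, [20] → M[20]=15
R4=-(15)=-15
R7=(-1)+28=27
R7=27+23=50
R3=M[20]=15
R5=10+(-15)=-5
R5=M[20]=15
R5=M[20]=15
halt.

-15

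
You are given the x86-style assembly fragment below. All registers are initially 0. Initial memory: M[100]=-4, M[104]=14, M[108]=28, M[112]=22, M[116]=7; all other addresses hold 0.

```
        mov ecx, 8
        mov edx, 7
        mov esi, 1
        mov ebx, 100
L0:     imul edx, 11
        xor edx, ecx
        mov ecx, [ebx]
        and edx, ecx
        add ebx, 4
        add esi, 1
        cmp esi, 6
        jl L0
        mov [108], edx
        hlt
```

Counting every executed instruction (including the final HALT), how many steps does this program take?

46

after mov ecx, 8: ecx=8
after mov edx, 7: edx=7
after mov esi, 1: esi=1
after mov ebx, 100: ebx=100
after imul edx, 11: edx=7*11=77
after xor edx, ecx: edx=77^8=69
after mov ecx, [ebx]: ecx=M[100]=-4
after and edx, ecx: edx=69&(-4)=68
after add ebx, 4: ebx=100+4=104
after add esi, 1: esi=1+1=2
cmp esi, 6  (cmp 2,6)
jl L0: taken
after imul edx, 11: edx=68*11=748
after xor edx, ecx: edx=748^(-4)=-752
after mov ecx, [ebx]: ecx=M[104]=14
after and edx, ecx: edx=(-752)&14=0
after add ebx, 4: ebx=104+4=108
after add esi, 1: esi=2+1=3
cmp esi, 6  (cmp 3,6)
jl L0: taken
after imul edx, 11: edx=0*11=0
after xor edx, ecx: edx=0^14=14
after mov ecx, [ebx]: ecx=M[108]=28
after and edx, ecx: edx=14&28=12
after add ebx, 4: ebx=108+4=112
after add esi, 1: esi=3+1=4
cmp esi, 6  (cmp 4,6)
jl L0: taken
after imul edx, 11: edx=12*11=132
after xor edx, ecx: edx=132^28=152
after mov ecx, [ebx]: ecx=M[112]=22
after and edx, ecx: edx=152&22=16
after add ebx, 4: ebx=112+4=116
after add esi, 1: esi=4+1=5
cmp esi, 6  (cmp 5,6)
jl L0: taken
after imul edx, 11: edx=16*11=176
after xor edx, ecx: edx=176^22=166
after mov ecx, [ebx]: ecx=M[116]=7
after and edx, ecx: edx=166&7=6
after add ebx, 4: ebx=116+4=120
after add esi, 1: esi=5+1=6
cmp esi, 6  (cmp 6,6)
jl L0: not taken
mov [108], edx → M[108]=6
halt.
Total executed instructions: 46.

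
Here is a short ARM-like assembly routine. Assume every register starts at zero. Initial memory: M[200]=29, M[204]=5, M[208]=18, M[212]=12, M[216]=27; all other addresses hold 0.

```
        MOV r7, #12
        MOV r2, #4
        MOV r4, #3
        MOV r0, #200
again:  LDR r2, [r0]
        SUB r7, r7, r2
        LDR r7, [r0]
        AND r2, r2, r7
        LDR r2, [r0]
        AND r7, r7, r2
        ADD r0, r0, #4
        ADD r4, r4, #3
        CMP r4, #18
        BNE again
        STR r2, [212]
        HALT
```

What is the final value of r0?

MOV r7, #12 → r7=12
MOV r2, #4 → r2=4
MOV r4, #3 → r4=3
MOV r0, #200 → r0=200
LDR r2, [r0] → r2=M[200]=29
SUB r7, r7, r2 → r7=12-29=-17
LDR r7, [r0] → r7=M[200]=29
AND r2, r2, r7 → r2=29&29=29
LDR r2, [r0] → r2=M[200]=29
AND r7, r7, r2 → r7=29&29=29
ADD r0, r0, #4 → r0=200+4=204
ADD r4, r4, #3 → r4=3+3=6
CMP r4, #18  (cmp 6,18)
BNE again: taken
LDR r2, [r0] → r2=M[204]=5
SUB r7, r7, r2 → r7=29-5=24
LDR r7, [r0] → r7=M[204]=5
AND r2, r2, r7 → r2=5&5=5
LDR r2, [r0] → r2=M[204]=5
AND r7, r7, r2 → r7=5&5=5
ADD r0, r0, #4 → r0=204+4=208
ADD r4, r4, #3 → r4=6+3=9
CMP r4, #18  (cmp 9,18)
BNE again: taken
LDR r2, [r0] → r2=M[208]=18
SUB r7, r7, r2 → r7=5-18=-13
LDR r7, [r0] → r7=M[208]=18
AND r2, r2, r7 → r2=18&18=18
LDR r2, [r0] → r2=M[208]=18
AND r7, r7, r2 → r7=18&18=18
ADD r0, r0, #4 → r0=208+4=212
ADD r4, r4, #3 → r4=9+3=12
CMP r4, #18  (cmp 12,18)
BNE again: taken
LDR r2, [r0] → r2=M[212]=12
SUB r7, r7, r2 → r7=18-12=6
LDR r7, [r0] → r7=M[212]=12
AND r2, r2, r7 → r2=12&12=12
LDR r2, [r0] → r2=M[212]=12
AND r7, r7, r2 → r7=12&12=12
ADD r0, r0, #4 → r0=212+4=216
ADD r4, r4, #3 → r4=12+3=15
CMP r4, #18  (cmp 15,18)
BNE again: taken
LDR r2, [r0] → r2=M[216]=27
SUB r7, r7, r2 → r7=12-27=-15
LDR r7, [r0] → r7=M[216]=27
AND r2, r2, r7 → r2=27&27=27
LDR r2, [r0] → r2=M[216]=27
AND r7, r7, r2 → r7=27&27=27
ADD r0, r0, #4 → r0=216+4=220
ADD r4, r4, #3 → r4=15+3=18
CMP r4, #18  (cmp 18,18)
BNE again: not taken
STR r2, [212] → M[212]=27
halt.

220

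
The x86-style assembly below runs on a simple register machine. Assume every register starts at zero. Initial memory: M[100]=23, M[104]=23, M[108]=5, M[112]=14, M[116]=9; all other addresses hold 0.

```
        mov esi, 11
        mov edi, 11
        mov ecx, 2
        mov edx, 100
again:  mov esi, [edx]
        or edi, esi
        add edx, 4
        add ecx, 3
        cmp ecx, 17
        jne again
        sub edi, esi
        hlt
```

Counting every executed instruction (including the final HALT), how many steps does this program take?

36

after mov esi, 11: esi=11
after mov edi, 11: edi=11
after mov ecx, 2: ecx=2
after mov edx, 100: edx=100
after mov esi, [edx]: esi=M[100]=23
after or edi, esi: edi=11|23=31
after add edx, 4: edx=100+4=104
after add ecx, 3: ecx=2+3=5
cmp ecx, 17  (cmp 5,17)
jne again: taken
after mov esi, [edx]: esi=M[104]=23
after or edi, esi: edi=31|23=31
after add edx, 4: edx=104+4=108
after add ecx, 3: ecx=5+3=8
cmp ecx, 17  (cmp 8,17)
jne again: taken
after mov esi, [edx]: esi=M[108]=5
after or edi, esi: edi=31|5=31
after add edx, 4: edx=108+4=112
after add ecx, 3: ecx=8+3=11
cmp ecx, 17  (cmp 11,17)
jne again: taken
after mov esi, [edx]: esi=M[112]=14
after or edi, esi: edi=31|14=31
after add edx, 4: edx=112+4=116
after add ecx, 3: ecx=11+3=14
cmp ecx, 17  (cmp 14,17)
jne again: taken
after mov esi, [edx]: esi=M[116]=9
after or edi, esi: edi=31|9=31
after add edx, 4: edx=116+4=120
after add ecx, 3: ecx=14+3=17
cmp ecx, 17  (cmp 17,17)
jne again: not taken
after sub edi, esi: edi=31-9=22
halt.
Total executed instructions: 36.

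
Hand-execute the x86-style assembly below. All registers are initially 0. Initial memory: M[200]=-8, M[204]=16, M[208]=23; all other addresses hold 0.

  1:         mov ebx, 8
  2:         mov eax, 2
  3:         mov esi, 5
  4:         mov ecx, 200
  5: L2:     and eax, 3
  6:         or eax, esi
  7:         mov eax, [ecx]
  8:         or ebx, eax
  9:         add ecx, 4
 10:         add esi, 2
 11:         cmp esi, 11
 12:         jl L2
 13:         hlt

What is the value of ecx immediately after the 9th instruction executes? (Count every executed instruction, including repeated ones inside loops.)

after mov ebx, 8: ebx=8
after mov eax, 2: eax=2
after mov esi, 5: esi=5
after mov ecx, 200: ecx=200
after and eax, 3: eax=2&3=2
after or eax, esi: eax=2|5=7
after mov eax, [ecx]: eax=M[200]=-8
after or ebx, eax: ebx=8|(-8)=-8
after add ecx, 4: ecx=200+4=204
After step 9: ecx = 204.

204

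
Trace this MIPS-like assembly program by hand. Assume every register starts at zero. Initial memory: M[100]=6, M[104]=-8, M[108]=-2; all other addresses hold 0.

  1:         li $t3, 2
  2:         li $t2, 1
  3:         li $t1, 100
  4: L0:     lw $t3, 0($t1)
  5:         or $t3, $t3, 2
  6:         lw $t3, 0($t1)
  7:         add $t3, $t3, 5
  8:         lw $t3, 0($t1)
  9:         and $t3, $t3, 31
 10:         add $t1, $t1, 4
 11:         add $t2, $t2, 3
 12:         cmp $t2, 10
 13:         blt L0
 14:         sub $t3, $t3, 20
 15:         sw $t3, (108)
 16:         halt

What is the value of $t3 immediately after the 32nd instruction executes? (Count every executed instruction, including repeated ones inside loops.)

30

li $t3, 2 → $t3=2
li $t2, 1 → $t2=1
li $t1, 100 → $t1=100
lw $t3, 0($t1) → $t3=M[100]=6
or $t3, $t3, 2 → $t3=6|2=6
lw $t3, 0($t1) → $t3=M[100]=6
add $t3, $t3, 5 → $t3=6+5=11
lw $t3, 0($t1) → $t3=M[100]=6
and $t3, $t3, 31 → $t3=6&31=6
add $t1, $t1, 4 → $t1=100+4=104
add $t2, $t2, 3 → $t2=1+3=4
cmp $t2, 10  (cmp 4,10)
blt L0: taken
lw $t3, 0($t1) → $t3=M[104]=-8
or $t3, $t3, 2 → $t3=(-8)|2=-6
lw $t3, 0($t1) → $t3=M[104]=-8
add $t3, $t3, 5 → $t3=(-8)+5=-3
lw $t3, 0($t1) → $t3=M[104]=-8
and $t3, $t3, 31 → $t3=(-8)&31=24
add $t1, $t1, 4 → $t1=104+4=108
add $t2, $t2, 3 → $t2=4+3=7
cmp $t2, 10  (cmp 7,10)
blt L0: taken
lw $t3, 0($t1) → $t3=M[108]=-2
or $t3, $t3, 2 → $t3=(-2)|2=-2
lw $t3, 0($t1) → $t3=M[108]=-2
add $t3, $t3, 5 → $t3=(-2)+5=3
lw $t3, 0($t1) → $t3=M[108]=-2
and $t3, $t3, 31 → $t3=(-2)&31=30
add $t1, $t1, 4 → $t1=108+4=112
add $t2, $t2, 3 → $t2=7+3=10
cmp $t2, 10  (cmp 10,10)
After step 32: $t3 = 30.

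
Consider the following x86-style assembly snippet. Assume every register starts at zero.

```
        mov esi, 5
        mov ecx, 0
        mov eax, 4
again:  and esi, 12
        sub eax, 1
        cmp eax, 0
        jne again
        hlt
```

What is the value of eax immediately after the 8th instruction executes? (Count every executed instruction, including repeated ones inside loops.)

3

mov esi, 5 → esi=5
mov ecx, 0 → ecx=0
mov eax, 4 → eax=4
and esi, 12 → esi=5&12=4
sub eax, 1 → eax=4-1=3
cmp eax, 0  (cmp 3,0)
jne again: taken
and esi, 12 → esi=4&12=4
After step 8: eax = 3.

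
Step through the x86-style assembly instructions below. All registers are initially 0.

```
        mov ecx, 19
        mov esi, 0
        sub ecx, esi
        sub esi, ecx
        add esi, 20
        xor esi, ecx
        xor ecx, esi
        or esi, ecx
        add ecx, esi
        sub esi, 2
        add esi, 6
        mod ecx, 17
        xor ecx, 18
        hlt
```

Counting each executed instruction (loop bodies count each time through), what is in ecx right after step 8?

1

ecx=19
esi=0
ecx=19-0=19
esi=0-19=-19
esi=(-19)+20=1
esi=1^19=18
ecx=19^18=1
esi=18|1=19
After step 8: ecx = 1.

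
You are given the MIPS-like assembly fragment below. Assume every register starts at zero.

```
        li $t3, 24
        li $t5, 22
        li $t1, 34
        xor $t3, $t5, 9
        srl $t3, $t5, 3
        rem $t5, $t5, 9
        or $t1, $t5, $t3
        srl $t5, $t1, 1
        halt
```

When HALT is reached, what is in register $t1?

after li $t3, 24: $t3=24
after li $t5, 22: $t5=22
after li $t1, 34: $t1=34
after xor $t3, $t5, 9: $t3=22^9=31
after srl $t3, $t5, 3: $t3=22>>3=2
after rem $t5, $t5, 9: $t5=22%9=4
after or $t1, $t5, $t3: $t1=4|2=6
after srl $t5, $t1, 1: $t5=6>>1=3
halt.

6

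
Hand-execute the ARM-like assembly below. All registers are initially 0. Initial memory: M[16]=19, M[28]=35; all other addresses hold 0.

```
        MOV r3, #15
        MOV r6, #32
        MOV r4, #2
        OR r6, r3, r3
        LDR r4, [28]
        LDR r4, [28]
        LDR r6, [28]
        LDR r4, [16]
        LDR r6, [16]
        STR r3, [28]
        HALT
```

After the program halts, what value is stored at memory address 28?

MOV r3, #15 → r3=15
MOV r6, #32 → r6=32
MOV r4, #2 → r4=2
OR r6, r3, r3 → r6=15|15=15
LDR r4, [28] → r4=M[28]=35
LDR r4, [28] → r4=M[28]=35
LDR r6, [28] → r6=M[28]=35
LDR r4, [16] → r4=M[16]=19
LDR r6, [16] → r6=M[16]=19
STR r3, [28] → M[28]=15
halt.

15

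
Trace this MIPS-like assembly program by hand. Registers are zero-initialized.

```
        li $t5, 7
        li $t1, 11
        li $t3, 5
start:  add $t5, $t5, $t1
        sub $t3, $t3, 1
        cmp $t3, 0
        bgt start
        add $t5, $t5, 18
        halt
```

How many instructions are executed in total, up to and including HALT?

25

after li $t5, 7: $t5=7
after li $t1, 11: $t1=11
after li $t3, 5: $t3=5
after add $t5, $t5, $t1: $t5=7+11=18
after sub $t3, $t3, 1: $t3=5-1=4
cmp $t3, 0  (cmp 4,0)
bgt start: taken
after add $t5, $t5, $t1: $t5=18+11=29
after sub $t3, $t3, 1: $t3=4-1=3
cmp $t3, 0  (cmp 3,0)
bgt start: taken
after add $t5, $t5, $t1: $t5=29+11=40
after sub $t3, $t3, 1: $t3=3-1=2
cmp $t3, 0  (cmp 2,0)
bgt start: taken
after add $t5, $t5, $t1: $t5=40+11=51
after sub $t3, $t3, 1: $t3=2-1=1
cmp $t3, 0  (cmp 1,0)
bgt start: taken
after add $t5, $t5, $t1: $t5=51+11=62
after sub $t3, $t3, 1: $t3=1-1=0
cmp $t3, 0  (cmp 0,0)
bgt start: not taken
after add $t5, $t5, 18: $t5=62+18=80
halt.
Total executed instructions: 25.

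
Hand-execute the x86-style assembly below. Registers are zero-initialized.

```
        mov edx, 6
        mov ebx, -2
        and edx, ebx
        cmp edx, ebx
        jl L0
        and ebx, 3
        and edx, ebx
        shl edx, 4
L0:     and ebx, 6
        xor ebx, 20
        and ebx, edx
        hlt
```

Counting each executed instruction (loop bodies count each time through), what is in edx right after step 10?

32

after mov edx, 6: edx=6
after mov ebx, -2: ebx=-2
after and edx, ebx: edx=6&(-2)=6
cmp edx, ebx  (cmp 6,-2)
jl L0: not taken
after and ebx, 3: ebx=(-2)&3=2
after and edx, ebx: edx=6&2=2
after shl edx, 4: edx=2<<4=32
after and ebx, 6: ebx=2&6=2
after xor ebx, 20: ebx=2^20=22
After step 10: edx = 32.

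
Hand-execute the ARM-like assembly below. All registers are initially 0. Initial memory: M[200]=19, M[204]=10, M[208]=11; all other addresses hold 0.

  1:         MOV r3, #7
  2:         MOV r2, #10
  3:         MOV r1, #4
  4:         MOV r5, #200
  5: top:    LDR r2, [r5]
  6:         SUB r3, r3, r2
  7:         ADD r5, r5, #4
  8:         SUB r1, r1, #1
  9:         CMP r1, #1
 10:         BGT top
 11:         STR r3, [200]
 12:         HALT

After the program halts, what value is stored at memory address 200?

-33

after MOV r3, #7: r3=7
after MOV r2, #10: r2=10
after MOV r1, #4: r1=4
after MOV r5, #200: r5=200
after LDR r2, [r5]: r2=M[200]=19
after SUB r3, r3, r2: r3=7-19=-12
after ADD r5, r5, #4: r5=200+4=204
after SUB r1, r1, #1: r1=4-1=3
CMP r1, #1  (cmp 3,1)
BGT top: taken
after LDR r2, [r5]: r2=M[204]=10
after SUB r3, r3, r2: r3=(-12)-10=-22
after ADD r5, r5, #4: r5=204+4=208
after SUB r1, r1, #1: r1=3-1=2
CMP r1, #1  (cmp 2,1)
BGT top: taken
after LDR r2, [r5]: r2=M[208]=11
after SUB r3, r3, r2: r3=(-22)-11=-33
after ADD r5, r5, #4: r5=208+4=212
after SUB r1, r1, #1: r1=2-1=1
CMP r1, #1  (cmp 1,1)
BGT top: not taken
STR r3, [200] → M[200]=-33
halt.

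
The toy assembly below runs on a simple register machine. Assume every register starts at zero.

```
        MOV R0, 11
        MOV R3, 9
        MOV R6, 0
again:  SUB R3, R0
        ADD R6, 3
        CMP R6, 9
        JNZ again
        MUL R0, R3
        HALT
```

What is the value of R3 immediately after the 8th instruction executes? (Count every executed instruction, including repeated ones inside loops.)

-13

after MOV R0, 11: R0=11
after MOV R3, 9: R3=9
after MOV R6, 0: R6=0
after SUB R3, R0: R3=9-11=-2
after ADD R6, 3: R6=0+3=3
CMP R6, 9  (cmp 3,9)
JNZ again: taken
after SUB R3, R0: R3=(-2)-11=-13
After step 8: R3 = -13.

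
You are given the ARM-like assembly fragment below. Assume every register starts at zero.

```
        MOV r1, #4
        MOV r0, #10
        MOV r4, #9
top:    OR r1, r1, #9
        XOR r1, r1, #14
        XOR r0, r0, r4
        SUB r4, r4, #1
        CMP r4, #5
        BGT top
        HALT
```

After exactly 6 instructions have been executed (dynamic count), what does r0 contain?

3

after MOV r1, #4: r1=4
after MOV r0, #10: r0=10
after MOV r4, #9: r4=9
after OR r1, r1, #9: r1=4|9=13
after XOR r1, r1, #14: r1=13^14=3
after XOR r0, r0, r4: r0=10^9=3
After step 6: r0 = 3.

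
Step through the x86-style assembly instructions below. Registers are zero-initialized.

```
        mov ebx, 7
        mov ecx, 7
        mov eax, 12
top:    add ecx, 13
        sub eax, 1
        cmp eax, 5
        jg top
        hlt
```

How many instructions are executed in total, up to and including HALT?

mov ebx, 7 → ebx=7
mov ecx, 7 → ecx=7
mov eax, 12 → eax=12
add ecx, 13 → ecx=7+13=20
sub eax, 1 → eax=12-1=11
cmp eax, 5  (cmp 11,5)
jg top: taken
add ecx, 13 → ecx=20+13=33
sub eax, 1 → eax=11-1=10
cmp eax, 5  (cmp 10,5)
jg top: taken
add ecx, 13 → ecx=33+13=46
sub eax, 1 → eax=10-1=9
cmp eax, 5  (cmp 9,5)
jg top: taken
add ecx, 13 → ecx=46+13=59
sub eax, 1 → eax=9-1=8
cmp eax, 5  (cmp 8,5)
jg top: taken
add ecx, 13 → ecx=59+13=72
sub eax, 1 → eax=8-1=7
cmp eax, 5  (cmp 7,5)
jg top: taken
add ecx, 13 → ecx=72+13=85
sub eax, 1 → eax=7-1=6
cmp eax, 5  (cmp 6,5)
jg top: taken
add ecx, 13 → ecx=85+13=98
sub eax, 1 → eax=6-1=5
cmp eax, 5  (cmp 5,5)
jg top: not taken
halt.
Total executed instructions: 32.

32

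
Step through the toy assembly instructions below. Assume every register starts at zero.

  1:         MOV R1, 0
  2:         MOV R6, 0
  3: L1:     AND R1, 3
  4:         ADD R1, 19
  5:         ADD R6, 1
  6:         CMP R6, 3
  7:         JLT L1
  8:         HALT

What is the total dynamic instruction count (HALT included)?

18

after MOV R1, 0: R1=0
after MOV R6, 0: R6=0
after AND R1, 3: R1=0&3=0
after ADD R1, 19: R1=0+19=19
after ADD R6, 1: R6=0+1=1
CMP R6, 3  (cmp 1,3)
JLT L1: taken
after AND R1, 3: R1=19&3=3
after ADD R1, 19: R1=3+19=22
after ADD R6, 1: R6=1+1=2
CMP R6, 3  (cmp 2,3)
JLT L1: taken
after AND R1, 3: R1=22&3=2
after ADD R1, 19: R1=2+19=21
after ADD R6, 1: R6=2+1=3
CMP R6, 3  (cmp 3,3)
JLT L1: not taken
halt.
Total executed instructions: 18.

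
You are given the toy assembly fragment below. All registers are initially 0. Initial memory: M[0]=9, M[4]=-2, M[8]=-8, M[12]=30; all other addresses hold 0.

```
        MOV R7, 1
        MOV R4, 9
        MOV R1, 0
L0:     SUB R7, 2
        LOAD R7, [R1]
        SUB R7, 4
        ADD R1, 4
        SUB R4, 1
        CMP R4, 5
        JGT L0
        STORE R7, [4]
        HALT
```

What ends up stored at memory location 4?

26

R7=1
R4=9
R1=0
R7=1-2=-1
R7=M[0]=9
R7=9-4=5
R1=0+4=4
R4=9-1=8
CMP R4, 5  (cmp 8,5)
JGT L0: taken
R7=5-2=3
R7=M[4]=-2
R7=(-2)-4=-6
R1=4+4=8
R4=8-1=7
CMP R4, 5  (cmp 7,5)
JGT L0: taken
R7=(-6)-2=-8
R7=M[8]=-8
R7=(-8)-4=-12
R1=8+4=12
R4=7-1=6
CMP R4, 5  (cmp 6,5)
JGT L0: taken
R7=(-12)-2=-14
R7=M[12]=30
R7=30-4=26
R1=12+4=16
R4=6-1=5
CMP R4, 5  (cmp 5,5)
JGT L0: not taken
STORE R7, [4] → M[4]=26
halt.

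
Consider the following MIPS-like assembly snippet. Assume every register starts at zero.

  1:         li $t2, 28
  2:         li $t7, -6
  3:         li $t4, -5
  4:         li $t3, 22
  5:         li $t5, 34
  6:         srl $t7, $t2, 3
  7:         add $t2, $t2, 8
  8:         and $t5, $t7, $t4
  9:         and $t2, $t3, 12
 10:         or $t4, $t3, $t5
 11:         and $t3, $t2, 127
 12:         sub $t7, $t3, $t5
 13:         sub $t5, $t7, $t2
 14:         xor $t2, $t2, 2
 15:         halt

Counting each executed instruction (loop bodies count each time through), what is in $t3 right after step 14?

li $t2, 28 → $t2=28
li $t7, -6 → $t7=-6
li $t4, -5 → $t4=-5
li $t3, 22 → $t3=22
li $t5, 34 → $t5=34
srl $t7, $t2, 3 → $t7=28>>3=3
add $t2, $t2, 8 → $t2=28+8=36
and $t5, $t7, $t4 → $t5=3&(-5)=3
and $t2, $t3, 12 → $t2=22&12=4
or $t4, $t3, $t5 → $t4=22|3=23
and $t3, $t2, 127 → $t3=4&127=4
sub $t7, $t3, $t5 → $t7=4-3=1
sub $t5, $t7, $t2 → $t5=1-4=-3
xor $t2, $t2, 2 → $t2=4^2=6
After step 14: $t3 = 4.

4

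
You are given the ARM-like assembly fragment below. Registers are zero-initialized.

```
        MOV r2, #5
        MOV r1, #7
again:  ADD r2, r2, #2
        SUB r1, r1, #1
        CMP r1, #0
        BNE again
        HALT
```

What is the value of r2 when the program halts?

19

MOV r2, #5 → r2=5
MOV r1, #7 → r1=7
ADD r2, r2, #2 → r2=5+2=7
SUB r1, r1, #1 → r1=7-1=6
CMP r1, #0  (cmp 6,0)
BNE again: taken
ADD r2, r2, #2 → r2=7+2=9
SUB r1, r1, #1 → r1=6-1=5
CMP r1, #0  (cmp 5,0)
BNE again: taken
ADD r2, r2, #2 → r2=9+2=11
SUB r1, r1, #1 → r1=5-1=4
CMP r1, #0  (cmp 4,0)
BNE again: taken
ADD r2, r2, #2 → r2=11+2=13
SUB r1, r1, #1 → r1=4-1=3
CMP r1, #0  (cmp 3,0)
BNE again: taken
ADD r2, r2, #2 → r2=13+2=15
SUB r1, r1, #1 → r1=3-1=2
CMP r1, #0  (cmp 2,0)
BNE again: taken
ADD r2, r2, #2 → r2=15+2=17
SUB r1, r1, #1 → r1=2-1=1
CMP r1, #0  (cmp 1,0)
BNE again: taken
ADD r2, r2, #2 → r2=17+2=19
SUB r1, r1, #1 → r1=1-1=0
CMP r1, #0  (cmp 0,0)
BNE again: not taken
halt.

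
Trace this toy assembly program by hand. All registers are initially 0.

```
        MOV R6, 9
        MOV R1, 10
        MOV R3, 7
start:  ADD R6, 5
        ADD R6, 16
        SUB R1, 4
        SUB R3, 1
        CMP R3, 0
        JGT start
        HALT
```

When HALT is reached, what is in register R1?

R6=9
R1=10
R3=7
R6=9+5=14
R6=14+16=30
R1=10-4=6
R3=7-1=6
CMP R3, 0  (cmp 6,0)
JGT start: taken
R6=30+5=35
R6=35+16=51
R1=6-4=2
R3=6-1=5
CMP R3, 0  (cmp 5,0)
JGT start: taken
R6=51+5=56
R6=56+16=72
R1=2-4=-2
R3=5-1=4
CMP R3, 0  (cmp 4,0)
JGT start: taken
R6=72+5=77
R6=77+16=93
R1=(-2)-4=-6
R3=4-1=3
CMP R3, 0  (cmp 3,0)
JGT start: taken
R6=93+5=98
R6=98+16=114
R1=(-6)-4=-10
R3=3-1=2
CMP R3, 0  (cmp 2,0)
JGT start: taken
R6=114+5=119
R6=119+16=135
R1=(-10)-4=-14
R3=2-1=1
CMP R3, 0  (cmp 1,0)
JGT start: taken
R6=135+5=140
R6=140+16=156
R1=(-14)-4=-18
R3=1-1=0
CMP R3, 0  (cmp 0,0)
JGT start: not taken
halt.

-18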